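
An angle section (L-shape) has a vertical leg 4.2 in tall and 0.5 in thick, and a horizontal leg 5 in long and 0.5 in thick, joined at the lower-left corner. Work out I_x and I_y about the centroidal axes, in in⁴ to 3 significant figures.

Treat the section as a set of non-overlapping primitives; coordinates are from the bounding-box lower-left.
Vertical leg: 0.5 × 4.2, A = 2.1 in², y = 2.1 in, Ī = 3.087 in⁴.
Horizontal leg (remainder): 4.5 × 0.5, A = 2.25 in², y = 0.25 in, Ī = 0.046875 in⁴.
Centroid: ȳ = ΣA·y / ΣA = 1.1431 in.
Transfer each piece to the centroidal x-axis using Ī + A·d² with d = y − 1.1431:
  vertical leg: d = 0.9569 in → contributes +5.0099 in⁴
  horizontal leg (remainder): d = -0.8931 in → contributes +1.8416 in⁴
Total I = 6.8514 in⁴.
For the y-axis: x̄ = 1.5431 in.
Repeating about the centroidal y-axis gives I_y = 10.629 in⁴.

I_x ≈ 6.85 in⁴, I_y ≈ 10.6 in⁴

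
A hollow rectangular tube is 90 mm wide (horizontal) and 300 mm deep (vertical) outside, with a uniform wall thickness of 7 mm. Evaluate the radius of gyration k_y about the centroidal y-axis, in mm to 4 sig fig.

k_y ≈ 38.40 mm

Treat the section as a set of non-overlapping primitives; coordinates are from the bounding-box lower-left.
Outer rectangle: 90 × 300, A = 27 000 mm², x = 45 mm, Ī = 18 225 000 mm⁴.
Inner void (subtracted): 76 × 286, A = 21 736 mm², x = 45 mm, Ī = 10 462 261 mm⁴.
By symmetry the centroid is at mid-width, x̄ = 45 mm.
All pieces are centred on the centroidal y-axis, so I = ΣĪ (holes subtracted) = 7 762 739 mm⁴.
Radius of gyration: k = √(I/A) = √(7 762 739 / 5 264) = 38.4016 mm.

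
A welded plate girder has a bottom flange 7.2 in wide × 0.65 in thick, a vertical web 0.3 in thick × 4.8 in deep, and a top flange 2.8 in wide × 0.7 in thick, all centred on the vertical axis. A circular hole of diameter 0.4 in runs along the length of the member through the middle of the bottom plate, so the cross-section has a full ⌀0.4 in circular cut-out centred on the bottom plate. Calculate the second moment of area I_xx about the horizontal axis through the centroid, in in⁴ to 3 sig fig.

Break the section into simple shapes (no overlaps), measuring from the bottom-left corner of the bounding box.
Bottom plate: 7.2 × 0.65, A = 4.68 in², y = 0.325 in, Ī = 0.16478 in⁴.
Web plate: 0.3 × 4.8, A = 1.44 in², y = 3.05 in, Ī = 2.7648 in⁴.
Top plate: 2.8 × 0.7, A = 1.96 in², y = 5.8 in, Ī = 0.080033 in⁴.
Hole (subtracted): ⌀0.4, A = 0.12566 in², y = 0.325 in, Ī = 0.0012566 in⁴.
Centroid: ȳ = ΣA·y / ΣA = 2.1674 in.
Transfer each piece to the horizontal axis through the centroid using Ī + A·d² with d = y − 2.1674:
  bottom plate: d = -1.8424 in → contributes +16.051 in⁴
  web plate: d = 0.88261 in → contributes +3.8866 in⁴
  top plate: d = 3.6326 in → contributes +25.944 in⁴
  hole: d = -1.8424 in → contributes −0.42781 in⁴
Total I = 45.453 in⁴.

I_xx ≈ 45.5 in⁴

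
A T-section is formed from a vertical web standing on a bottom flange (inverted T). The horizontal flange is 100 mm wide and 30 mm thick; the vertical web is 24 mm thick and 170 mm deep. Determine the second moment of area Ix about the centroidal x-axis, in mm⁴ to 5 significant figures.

Break the section into simple shapes (no overlaps), measuring from the bottom-left corner of the bounding box.
Flange: 100 × 30, A = 3 000 mm², y = 15 mm, Ī = 225 000 mm⁴.
Web: 24 × 170, A = 4 080 mm², y = 115 mm, Ī = 9 826 000 mm⁴.
Centroid: ȳ = ΣA·y / ΣA = 72.62712 mm.
Transfer each piece to the centroidal x-axis using Ī + A·d² with d = y − 72.62712:
  flange: d = -57.62712 mm → contributes +10 187 654 mm⁴
  web: d = 42.37288 mm → contributes +17 151 481 mm⁴
Total I = 27 339 136 mm⁴.

Ix ≈ 2.7339 × 10⁷ mm⁴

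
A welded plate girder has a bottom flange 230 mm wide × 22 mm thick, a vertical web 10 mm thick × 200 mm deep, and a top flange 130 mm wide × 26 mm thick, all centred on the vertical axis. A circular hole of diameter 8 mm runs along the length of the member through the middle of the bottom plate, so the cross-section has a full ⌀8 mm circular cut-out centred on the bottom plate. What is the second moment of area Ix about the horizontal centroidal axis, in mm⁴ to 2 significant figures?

Treat the section as a set of non-overlapping primitives; coordinates are from the bounding-box lower-left.
Bottom plate: 230 × 22, A = 5 060 mm², y = 11 mm, Ī = 204 087 mm⁴.
Web plate: 10 × 200, A = 2 000 mm², y = 122 mm, Ī = 6 666 667 mm⁴.
Top plate: 130 × 26, A = 3 380 mm², y = 235 mm, Ī = 190 407 mm⁴.
Hole (subtracted): ⌀8, A = 50.27 mm², y = 11 mm, Ī = 201.1 mm⁴.
Centroid: ȳ = ΣA·y / ΣA = 105.2 mm.
Transfer each piece to the horizontal centroidal axis using Ī + A·d² with d = y − 105.2:
  bottom plate: d = -94.24 mm → contributes +45 142 058 mm⁴
  web plate: d = 16.76 mm → contributes +7 228 517 mm⁴
  top plate: d = 129.8 mm → contributes +57 102 414 mm⁴
  hole: d = -94.24 mm → contributes −446 610 mm⁴
Total I = 109 026 379 mm⁴.

Ix ≈ 1.1 × 10⁸ mm⁴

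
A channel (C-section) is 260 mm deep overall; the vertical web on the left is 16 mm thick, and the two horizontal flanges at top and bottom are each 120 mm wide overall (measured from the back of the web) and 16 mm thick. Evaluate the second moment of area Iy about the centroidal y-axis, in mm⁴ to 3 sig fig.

Break the section into simple shapes (no overlaps), measuring from the bottom-left corner of the bounding box.
Web: 16 × 260, A = 4 160 mm², x = 8 mm, Ī = 88 747 mm⁴.
Top flange (beyond web): 104 × 16, A = 1 664 mm², x = 68 mm, Ī = 1 499 819 mm⁴.
Bottom flange (beyond web): 104 × 16, A = 1 664 mm², x = 68 mm, Ī = 1 499 819 mm⁴.
Centroid: x̄ = ΣA·x / ΣA = 34.667 mm.
Transfer each piece to the centroidal y-axis using Ī + A·d² with d = x − 34.667:
  web: d = -26.667 mm → contributes +3 046 969 mm⁴
  top flange (beyond web): d = 33.333 mm → contributes +3 348 708 mm⁴
  bottom flange (beyond web): d = 33.333 mm → contributes +3 348 708 mm⁴
Total I = 9 744 384 mm⁴.

Iy ≈ 9.74 × 10⁶ mm⁴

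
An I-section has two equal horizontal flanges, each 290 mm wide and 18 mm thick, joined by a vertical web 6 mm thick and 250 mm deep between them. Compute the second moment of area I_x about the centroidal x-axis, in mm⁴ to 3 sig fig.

I_x ≈ 1.96 × 10⁸ mm⁴

Treat the section as a set of non-overlapping primitives; coordinates are from the bounding-box lower-left.
Bottom flange: 290 × 18, A = 5 220 mm², y = 9 mm, Ī = 140 940 mm⁴.
Web: 6 × 250, A = 1 500 mm², y = 143 mm, Ī = 7 812 500 mm⁴.
Top flange: 290 × 18, A = 5 220 mm², y = 277 mm, Ī = 140 940 mm⁴.
By symmetry the centroid is at mid-height, ȳ = 143 mm.
Transfer each piece to the centroidal x-axis using Ī + A·d² with d = y − 143:
  bottom flange: d = -134 mm → contributes +93 871 260 mm⁴
  web: d = 0 mm → contributes +7 812 500 mm⁴
  top flange: d = 134 mm → contributes +93 871 260 mm⁴
Total I = 195 555 020 mm⁴.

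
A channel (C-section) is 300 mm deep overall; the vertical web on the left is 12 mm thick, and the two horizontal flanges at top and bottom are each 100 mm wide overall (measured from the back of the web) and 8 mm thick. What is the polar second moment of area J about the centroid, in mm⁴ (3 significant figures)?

J ≈ 6.05 × 10⁷ mm⁴

Decompose the section into non-overlapping parts with the origin at the bottom-left of its bounding rectangle.
Web: 12 × 300, A = 3 600 mm², y = 150 mm, Ī = 27 000 000 mm⁴.
Top flange (beyond web): 88 × 8, A = 704 mm², y = 296 mm, Ī = 3754.7 mm⁴.
Bottom flange (beyond web): 88 × 8, A = 704 mm², y = 4 mm, Ī = 3754.7 mm⁴.
By symmetry the centroid is at mid-height, ȳ = 150 mm.
Transfer each piece to the centroidal x-axis using Ī + A·d² with d = y − 150:
  web: d = 0 mm → contributes +27 000 000 mm⁴
  top flange (beyond web): d = 146 mm → contributes +15 010 219 mm⁴
  bottom flange (beyond web): d = -146 mm → contributes +15 010 219 mm⁴
Total I = 57 020 437 mm⁴.
For the y-axis: x̄ = 20.058 mm.
Repeating about the centroidal y-axis gives I_y = 3 482 181 mm⁴.
Polar second moment: J = I_x + I_y = 60 502 618 mm⁴.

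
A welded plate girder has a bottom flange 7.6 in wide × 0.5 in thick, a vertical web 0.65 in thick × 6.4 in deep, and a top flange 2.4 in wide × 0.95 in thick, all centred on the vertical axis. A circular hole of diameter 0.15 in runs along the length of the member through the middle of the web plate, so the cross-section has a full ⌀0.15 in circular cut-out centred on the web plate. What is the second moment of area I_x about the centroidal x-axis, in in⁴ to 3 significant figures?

I_x ≈ 88.3 in⁴

Break the section into simple shapes (no overlaps), measuring from the bottom-left corner of the bounding box.
Bottom plate: 7.6 × 0.5, A = 3.8 in², y = 0.25 in, Ī = 0.079167 in⁴.
Web plate: 0.65 × 6.4, A = 4.16 in², y = 3.7 in, Ī = 14.199 in⁴.
Top plate: 2.4 × 0.95, A = 2.28 in², y = 7.375 in, Ī = 0.17148 in⁴.
Hole (subtracted): ⌀0.15, A = 0.017671 in², y = 3.7 in, Ī = 0.00002485 in⁴.
Centroid: ȳ = ΣA·y / ΣA = 3.2372 in.
Transfer each piece to the centroidal x-axis using Ī + A·d² with d = y − 3.2372:
  bottom plate: d = -2.9872 in → contributes +33.988 in⁴
  web plate: d = 0.46281 in → contributes +15.091 in⁴
  top plate: d = 4.1378 in → contributes +39.208 in⁴
  hole: d = 0.46281 in → contributes −0.00381 in⁴
Total I = 88.283 in⁴.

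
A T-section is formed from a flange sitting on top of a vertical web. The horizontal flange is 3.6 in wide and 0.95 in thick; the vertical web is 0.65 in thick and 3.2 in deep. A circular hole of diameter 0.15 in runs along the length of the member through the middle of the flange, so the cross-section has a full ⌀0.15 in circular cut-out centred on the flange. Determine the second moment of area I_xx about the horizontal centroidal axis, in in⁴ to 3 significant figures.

Treat the section as a set of non-overlapping primitives; coordinates are from the bounding-box lower-left.
Flange: 3.6 × 0.95, A = 3.42 in², y = 3.675 in, Ī = 0.25721 in⁴.
Web: 0.65 × 3.2, A = 2.08 in², y = 1.6 in, Ī = 1.7749 in⁴.
Hole (subtracted): ⌀0.15, A = 0.017671 in², y = 3.675 in, Ī = 0.00002485 in⁴.
Centroid: ȳ = ΣA·y / ΣA = 2.8877 in.
Transfer each piece to the horizontal centroidal axis using Ī + A·d² with d = y − 2.8877:
  flange: d = 0.78726 in → contributes +2.3768 in⁴
  web: d = -1.2877 in → contributes +5.2242 in⁴
  hole: d = 0.78726 in → contributes −0.010977 in⁴
Total I = 7.59 in⁴.

I_xx ≈ 7.59 in⁴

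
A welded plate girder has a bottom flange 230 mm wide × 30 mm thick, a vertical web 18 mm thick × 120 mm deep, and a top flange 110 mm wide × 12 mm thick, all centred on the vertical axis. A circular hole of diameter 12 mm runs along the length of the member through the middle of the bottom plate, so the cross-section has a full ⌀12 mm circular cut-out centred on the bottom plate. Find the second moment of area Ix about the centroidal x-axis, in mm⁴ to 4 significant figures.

Ix ≈ 2.971 × 10⁷ mm⁴

Split into non-overlapping primitives; take the origin at the lower-left of the bounding box.
Bottom plate: 230 × 30, A = 6 900 mm², y = 15 mm, Ī = 517 500 mm⁴.
Web plate: 18 × 120, A = 2 160 mm², y = 90 mm, Ī = 2 592 000 mm⁴.
Top plate: 110 × 12, A = 1 320 mm², y = 156 mm, Ī = 15 840 mm⁴.
Hole (subtracted): ⌀12, A = 113.097 mm², y = 15 mm, Ī = 1017.88 mm⁴.
Centroid: ȳ = ΣA·y / ΣA = 48.907 mm.
Transfer each piece to the centroidal x-axis using Ī + A·d² with d = y − 48.907:
  bottom plate: d = -33.907 mm → contributes +8 450 330 mm⁴
  web plate: d = 41.093 mm → contributes +6 239 449 mm⁴
  top plate: d = 107.093 mm → contributes +15 154 798 mm⁴
  hole: d = -33.907 mm → contributes −131 044 mm⁴
Total I = 29 713 533 mm⁴.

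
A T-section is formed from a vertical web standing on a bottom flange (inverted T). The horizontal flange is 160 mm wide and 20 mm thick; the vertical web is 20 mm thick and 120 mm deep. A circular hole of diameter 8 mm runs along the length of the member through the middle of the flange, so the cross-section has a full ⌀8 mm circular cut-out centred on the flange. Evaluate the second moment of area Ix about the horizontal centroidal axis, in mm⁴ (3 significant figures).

Ix ≈ 9.66 × 10⁶ mm⁴

Split into non-overlapping primitives; take the origin at the lower-left of the bounding box.
Flange: 160 × 20, A = 3 200 mm², y = 10 mm, Ī = 106 667 mm⁴.
Web: 20 × 120, A = 2 400 mm², y = 80 mm, Ī = 2 880 000 mm⁴.
Hole (subtracted): ⌀8, A = 50.265 mm², y = 10 mm, Ī = 201.06 mm⁴.
Centroid: ȳ = ΣA·y / ΣA = 40.272 mm.
Transfer each piece to the horizontal centroidal axis using Ī + A·d² with d = y − 40.272:
  flange: d = -30.272 mm → contributes +3 039 073 mm⁴
  web: d = 39.728 mm → contributes +6 668 007 mm⁴
  hole: d = -30.272 mm → contributes −46 263 mm⁴
Total I = 9 660 817 mm⁴.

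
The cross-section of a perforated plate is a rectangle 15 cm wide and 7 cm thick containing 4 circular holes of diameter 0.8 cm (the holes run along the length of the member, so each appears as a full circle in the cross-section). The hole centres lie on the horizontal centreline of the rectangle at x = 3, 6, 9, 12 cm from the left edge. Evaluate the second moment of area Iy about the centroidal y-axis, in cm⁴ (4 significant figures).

Iy ≈ 1946 cm⁴

Decompose the section into non-overlapping parts with the origin at the bottom-left of its bounding rectangle.
Plate: 15 × 7, A = 105 cm², x = 7.5 cm, Ī = 1968.75 cm⁴.
Hole 1 (subtracted): ⌀0.8, A = 0.502655 cm², x = 3 cm, Ī = 0.0201062 cm⁴.
Hole 2 (subtracted): ⌀0.8, A = 0.502655 cm², x = 6 cm, Ī = 0.0201062 cm⁴.
Hole 3 (subtracted): ⌀0.8, A = 0.502655 cm², x = 9 cm, Ī = 0.0201062 cm⁴.
Hole 4 (subtracted): ⌀0.8, A = 0.502655 cm², x = 12 cm, Ī = 0.0201062 cm⁴.
By symmetry the centroid is at mid-width, x̄ = 7.5 cm.
Transfer each piece to the centroidal y-axis using Ī + A·d² with d = x − 7.5:
  plate: d = 0 cm → contributes +1968.75 cm⁴
  hole 1: d = -4.5 cm → contributes −10.1989 cm⁴
  hole 2: d = -1.5 cm → contributes −1.15108 cm⁴
  hole 3: d = 1.5 cm → contributes −1.15108 cm⁴
  hole 4: d = 4.5 cm → contributes −10.1989 cm⁴
Total I = 1946.05 cm⁴.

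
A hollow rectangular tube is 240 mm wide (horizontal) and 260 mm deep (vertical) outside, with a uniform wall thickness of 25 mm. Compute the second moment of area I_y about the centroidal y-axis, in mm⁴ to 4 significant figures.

I_y ≈ 1.795 × 10⁸ mm⁴

Break the section into simple shapes (no overlaps), measuring from the bottom-left corner of the bounding box.
Outer rectangle: 240 × 260, A = 62 400 mm², x = 120 mm, Ī = 299 520 000 mm⁴.
Inner void (subtracted): 190 × 210, A = 39 900 mm², x = 120 mm, Ī = 120 032 500 mm⁴.
By symmetry the centroid is at mid-width, x̄ = 120 mm.
All pieces are centred on the centroidal y-axis, so I = ΣĪ (holes subtracted) = 179 487 500 mm⁴.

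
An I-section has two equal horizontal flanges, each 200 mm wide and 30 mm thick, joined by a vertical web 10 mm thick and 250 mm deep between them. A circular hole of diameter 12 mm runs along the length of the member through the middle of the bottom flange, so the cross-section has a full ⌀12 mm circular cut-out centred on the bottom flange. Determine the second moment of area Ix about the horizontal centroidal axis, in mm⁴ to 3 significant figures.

Split into non-overlapping primitives; take the origin at the lower-left of the bounding box.
Bottom flange: 200 × 30, A = 6 000 mm², y = 15 mm, Ī = 450 000 mm⁴.
Web: 10 × 250, A = 2 500 mm², y = 155 mm, Ī = 13 020 833 mm⁴.
Top flange: 200 × 30, A = 6 000 mm², y = 295 mm, Ī = 450 000 mm⁴.
Hole (subtracted): ⌀12, A = 113.1 mm², y = 15 mm, Ī = 1017.9 mm⁴.
Centroid: ȳ = ΣA·y / ΣA = 156.1 mm.
Transfer each piece to the horizontal centroidal axis using Ī + A·d² with d = y − 156.1:
  bottom flange: d = -141.1 mm → contributes +119 906 206 mm⁴
  web: d = -1.1006 mm → contributes +13 023 861 mm⁴
  top flange: d = 138.9 mm → contributes +116 208 329 mm⁴
  hole: d = -141.1 mm → contributes −2 252 714 mm⁴
Total I = 246 885 682 mm⁴.

Ix ≈ 2.47 × 10⁸ mm⁴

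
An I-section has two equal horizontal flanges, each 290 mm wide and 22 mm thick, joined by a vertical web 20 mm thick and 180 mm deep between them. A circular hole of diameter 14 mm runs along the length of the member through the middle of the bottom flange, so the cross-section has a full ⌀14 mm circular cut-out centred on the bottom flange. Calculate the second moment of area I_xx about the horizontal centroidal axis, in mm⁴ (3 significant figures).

Split into non-overlapping primitives; take the origin at the lower-left of the bounding box.
Bottom flange: 290 × 22, A = 6 380 mm², y = 11 mm, Ī = 257 327 mm⁴.
Web: 20 × 180, A = 3 600 mm², y = 112 mm, Ī = 9 720 000 mm⁴.
Top flange: 290 × 22, A = 6 380 mm², y = 213 mm, Ī = 257 327 mm⁴.
Hole (subtracted): ⌀14, A = 153.94 mm², y = 11 mm, Ī = 1885.7 mm⁴.
Centroid: ȳ = ΣA·y / ΣA = 112.96 mm.
Transfer each piece to the horizontal centroidal axis using Ī + A·d² with d = y − 112.96:
  bottom flange: d = -101.96 mm → contributes +66 581 987 mm⁴
  web: d = -0.95938 mm → contributes +9 723 313 mm⁴
  top flange: d = 100.04 mm → contributes +64 109 171 mm⁴
  hole: d = -101.96 mm → contributes −1 602 182 mm⁴
Total I = 138 812 289 mm⁴.

I_xx ≈ 1.39 × 10⁸ mm⁴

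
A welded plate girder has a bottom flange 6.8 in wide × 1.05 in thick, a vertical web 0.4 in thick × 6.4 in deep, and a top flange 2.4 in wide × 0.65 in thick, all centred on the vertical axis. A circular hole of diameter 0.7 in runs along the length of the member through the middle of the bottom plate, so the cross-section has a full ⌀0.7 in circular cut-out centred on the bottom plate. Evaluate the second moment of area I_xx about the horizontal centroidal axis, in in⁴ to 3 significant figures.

Decompose the section into non-overlapping parts with the origin at the bottom-left of its bounding rectangle.
Bottom plate: 6.8 × 1.05, A = 7.14 in², y = 0.525 in, Ī = 0.65599 in⁴.
Web plate: 0.4 × 6.4, A = 2.56 in², y = 4.25 in, Ī = 8.7381 in⁴.
Top plate: 2.4 × 0.65, A = 1.56 in², y = 7.775 in, Ī = 0.054925 in⁴.
Hole (subtracted): ⌀0.7, A = 0.38485 in², y = 0.525 in, Ī = 0.011786 in⁴.
Centroid: ȳ = ΣA·y / ΣA = 2.4418 in.
Transfer each piece to the horizontal centroidal axis using Ī + A·d² with d = y − 2.4418:
  bottom plate: d = -1.9168 in → contributes +26.89 in⁴
  web plate: d = 1.8082 in → contributes +17.108 in⁴
  top plate: d = 5.3332 in → contributes +44.425 in⁴
  hole: d = -1.9168 in → contributes −1.4258 in⁴
Total I = 86.998 in⁴.

I_xx ≈ 87.0 in⁴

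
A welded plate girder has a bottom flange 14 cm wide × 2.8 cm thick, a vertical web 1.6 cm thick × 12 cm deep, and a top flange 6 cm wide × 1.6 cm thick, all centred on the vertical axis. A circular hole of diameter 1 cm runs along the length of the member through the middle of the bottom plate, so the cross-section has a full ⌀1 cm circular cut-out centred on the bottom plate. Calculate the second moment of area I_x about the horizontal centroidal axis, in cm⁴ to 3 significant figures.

I_x ≈ 2090 cm⁴

Decompose the section into non-overlapping parts with the origin at the bottom-left of its bounding rectangle.
Bottom plate: 14 × 2.8, A = 39.2 cm², y = 1.4 cm, Ī = 25.611 cm⁴.
Web plate: 1.6 × 12, A = 19.2 cm², y = 8.8 cm, Ī = 230.4 cm⁴.
Top plate: 6 × 1.6, A = 9.6 cm², y = 15.6 cm, Ī = 2.048 cm⁴.
Hole (subtracted): ⌀1, A = 0.7854 cm², y = 1.4 cm, Ī = 0.049087 cm⁴.
Centroid: ȳ = ΣA·y / ΣA = 5.542 cm.
Transfer each piece to the horizontal centroidal axis using Ī + A·d² with d = y − 5.542:
  bottom plate: d = -4.142 cm → contributes +698.12 cm⁴
  web plate: d = 3.258 cm → contributes +434.2 cm⁴
  top plate: d = 10.058 cm → contributes +973.22 cm⁴
  hole: d = -4.142 cm → contributes −13.523 cm⁴
Total I = 2 092 cm⁴.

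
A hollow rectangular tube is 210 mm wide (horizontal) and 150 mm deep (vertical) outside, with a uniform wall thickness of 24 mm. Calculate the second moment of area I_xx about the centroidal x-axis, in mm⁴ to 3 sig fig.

Split into non-overlapping primitives; take the origin at the lower-left of the bounding box.
Outer rectangle: 210 × 150, A = 31 500 mm², y = 75 mm, Ī = 59 062 500 mm⁴.
Inner void (subtracted): 162 × 102, A = 16 524 mm², y = 75 mm, Ī = 14 326 308 mm⁴.
By symmetry the centroid is at mid-height, ȳ = 75 mm.
All pieces are centred on the centroidal x-axis, so I = ΣĪ (holes subtracted) = 44 736 192 mm⁴.

I_xx ≈ 4.47 × 10⁷ mm⁴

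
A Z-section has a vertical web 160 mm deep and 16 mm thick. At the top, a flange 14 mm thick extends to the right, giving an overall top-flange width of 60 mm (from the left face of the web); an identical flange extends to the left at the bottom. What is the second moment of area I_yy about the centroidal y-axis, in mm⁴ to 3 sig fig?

Split into non-overlapping primitives; take the origin at the lower-left of the bounding box.
Web: 16 × 160, A = 2 560 mm², x = 52 mm, Ī = 54 613 mm⁴.
Top flange (beyond web): 44 × 14, A = 616 mm², x = 82 mm, Ī = 99 381 mm⁴.
Bottom flange (beyond web): 44 × 14, A = 616 mm², x = 22 mm, Ī = 99 381 mm⁴.
Centroid: x̄ = ΣA·x / ΣA = 52 mm.
Transfer each piece to the centroidal y-axis using Ī + A·d² with d = x − 52:
  web: d = 0 mm → contributes +54 613 mm⁴
  top flange (beyond web): d = 30 mm → contributes +653 781 mm⁴
  bottom flange (beyond web): d = -30 mm → contributes +653 781 mm⁴
Total I = 1 362 176 mm⁴.

I_yy ≈ 1.36 × 10⁶ mm⁴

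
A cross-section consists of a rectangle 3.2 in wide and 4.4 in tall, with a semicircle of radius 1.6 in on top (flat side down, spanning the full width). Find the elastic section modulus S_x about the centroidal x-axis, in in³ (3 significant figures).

S_x ≈ 15.6 in³

Split into non-overlapping primitives; take the origin at the lower-left of the bounding box.
Rectangular body: 3.2 × 4.4, A = 14.08 in², y = 2.2 in, Ī = 22.716 in⁴.
Semicircular cap: semicircle r = 1.6, A = 4.0212 in², y = 5.0791 in, Ī = 0.7193 in⁴.
Centroid: ȳ = ΣA·y / ΣA = 2.8396 in.
Transfer each piece to the centroidal x-axis using Ī + A·d² with d = y − 2.8396:
  rectangular body: d = -0.63959 in → contributes +28.476 in⁴
  semicircular cap: d = 2.2395 in → contributes +20.887 in⁴
Total I = 49.362 in⁴.
Extreme fibre distance c = 3.1604 in; S = I/c = 15.619 in³.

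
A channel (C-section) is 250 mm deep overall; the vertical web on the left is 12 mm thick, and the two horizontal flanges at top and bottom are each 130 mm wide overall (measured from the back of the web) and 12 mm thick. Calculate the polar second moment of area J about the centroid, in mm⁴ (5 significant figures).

J ≈ 6.5240 × 10⁷ mm⁴

Split into non-overlapping primitives; take the origin at the lower-left of the bounding box.
Web: 12 × 250, A = 3 000 mm², y = 125 mm, Ī = 15 625 000 mm⁴.
Top flange (beyond web): 118 × 12, A = 1 416 mm², y = 244 mm, Ī = 16 992 mm⁴.
Bottom flange (beyond web): 118 × 12, A = 1 416 mm², y = 6 mm, Ī = 16 992 mm⁴.
By symmetry the centroid is at mid-height, ȳ = 125 mm.
Transfer each piece to the centroidal x-axis using Ī + A·d² with d = y − 125:
  web: d = 0 mm → contributes +15 625 000 mm⁴
  top flange (beyond web): d = 119 mm → contributes +20 068 968 mm⁴
  bottom flange (beyond web): d = -119 mm → contributes +20 068 968 mm⁴
Total I = 55 762 936 mm⁴.
For the y-axis: x̄ = 37.56379 mm.
Repeating about the centroidal y-axis gives I_y = 9 477 002 mm⁴.
Polar second moment: J = I_x + I_y = 65 239 938 mm⁴.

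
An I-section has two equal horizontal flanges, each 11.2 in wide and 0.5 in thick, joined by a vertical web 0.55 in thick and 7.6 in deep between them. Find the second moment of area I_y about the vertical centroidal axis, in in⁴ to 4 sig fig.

I_y ≈ 117.2 in⁴

Break the section into simple shapes (no overlaps), measuring from the bottom-left corner of the bounding box.
Bottom flange: 11.2 × 0.5, A = 5.6 in², x = 5.6 in, Ī = 58.5387 in⁴.
Web: 0.55 × 7.6, A = 4.18 in², x = 5.6 in, Ī = 0.105371 in⁴.
Top flange: 11.2 × 0.5, A = 5.6 in², x = 5.6 in, Ī = 58.5387 in⁴.
By symmetry the centroid is at mid-width, x̄ = 5.6 in.
All pieces are centred on the vertical centroidal axis, so I = ΣĪ = 117.183 in⁴.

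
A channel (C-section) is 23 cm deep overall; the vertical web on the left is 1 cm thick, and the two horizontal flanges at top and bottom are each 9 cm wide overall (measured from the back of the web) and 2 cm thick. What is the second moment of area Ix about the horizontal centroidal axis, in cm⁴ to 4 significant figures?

Ix ≈ 4553 cm⁴

Treat the section as a set of non-overlapping primitives; coordinates are from the bounding-box lower-left.
Web: 1 × 23, A = 23 cm², y = 11.5 cm, Ī = 1013.92 cm⁴.
Top flange (beyond web): 8 × 2, A = 16 cm², y = 22 cm, Ī = 5.33333 cm⁴.
Bottom flange (beyond web): 8 × 2, A = 16 cm², y = 1 cm, Ī = 5.33333 cm⁴.
By symmetry the centroid is at mid-height, ȳ = 11.5 cm.
Transfer each piece to the horizontal centroidal axis using Ī + A·d² with d = y − 11.5:
  web: d = 0 cm → contributes +1013.92 cm⁴
  top flange (beyond web): d = 10.5 cm → contributes +1769.33 cm⁴
  bottom flange (beyond web): d = -10.5 cm → contributes +1769.33 cm⁴
Total I = 4552.58 cm⁴.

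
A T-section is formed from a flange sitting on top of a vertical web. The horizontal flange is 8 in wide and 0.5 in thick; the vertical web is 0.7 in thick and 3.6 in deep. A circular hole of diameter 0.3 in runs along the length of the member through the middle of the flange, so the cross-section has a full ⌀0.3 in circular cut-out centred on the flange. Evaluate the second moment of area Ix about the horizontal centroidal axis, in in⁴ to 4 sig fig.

Ix ≈ 9.257 in⁴

Break the section into simple shapes (no overlaps), measuring from the bottom-left corner of the bounding box.
Flange: 8 × 0.5, A = 4 in², y = 3.85 in, Ī = 0.0833333 in⁴.
Web: 0.7 × 3.6, A = 2.52 in², y = 1.8 in, Ī = 2.7216 in⁴.
Hole (subtracted): ⌀0.3, A = 0.0706858 in², y = 3.85 in, Ī = 0.000397608 in⁴.
Centroid: ȳ = ΣA·y / ΣA = 3.04898 in.
Transfer each piece to the horizontal centroidal axis using Ī + A·d² with d = y − 3.04898:
  flange: d = 0.801015 in → contributes +2.64984 in⁴
  web: d = -1.24898 in → contributes +6.65271 in⁴
  hole: d = 0.801015 in → contributes −0.0457515 in⁴
Total I = 9.25679 in⁴.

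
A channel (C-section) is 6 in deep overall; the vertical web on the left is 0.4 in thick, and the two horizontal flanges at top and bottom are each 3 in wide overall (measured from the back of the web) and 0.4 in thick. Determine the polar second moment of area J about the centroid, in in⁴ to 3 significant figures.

J ≈ 27.2 in⁴

Treat the section as a set of non-overlapping primitives; coordinates are from the bounding-box lower-left.
Web: 0.4 × 6, A = 2.4 in², y = 3 in, Ī = 7.2 in⁴.
Top flange (beyond web): 2.6 × 0.4, A = 1.04 in², y = 5.8 in, Ī = 0.013867 in⁴.
Bottom flange (beyond web): 2.6 × 0.4, A = 1.04 in², y = 0.2 in, Ī = 0.013867 in⁴.
By symmetry the centroid is at mid-height, ȳ = 3 in.
Transfer each piece to the centroidal x-axis using Ī + A·d² with d = y − 3:
  web: d = 0 in → contributes +7.2 in⁴
  top flange (beyond web): d = 2.8 in → contributes +8.1675 in⁴
  bottom flange (beyond web): d = -2.8 in → contributes +8.1675 in⁴
Total I = 23.535 in⁴.
For the y-axis: x̄ = 0.89643 in.
Repeating about the centroidal y-axis gives I_y = 3.7109 in⁴.
Polar second moment: J = I_x + I_y = 27.246 in⁴.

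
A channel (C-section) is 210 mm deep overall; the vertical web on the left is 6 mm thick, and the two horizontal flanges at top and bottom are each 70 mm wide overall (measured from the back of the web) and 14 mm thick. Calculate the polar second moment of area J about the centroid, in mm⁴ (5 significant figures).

Split into non-overlapping primitives; take the origin at the lower-left of the bounding box.
Web: 6 × 210, A = 1 260 mm², y = 105 mm, Ī = 4 630 500 mm⁴.
Top flange (beyond web): 64 × 14, A = 896 mm², y = 203 mm, Ī = 14634.67 mm⁴.
Bottom flange (beyond web): 64 × 14, A = 896 mm², y = 7 mm, Ī = 14634.67 mm⁴.
By symmetry the centroid is at mid-height, ȳ = 105 mm.
Transfer each piece to the centroidal x-axis using Ī + A·d² with d = y − 105:
  web: d = 0 mm → contributes +4 630 500 mm⁴
  top flange (beyond web): d = 98 mm → contributes +8 619 819 mm⁴
  bottom flange (beyond web): d = -98 mm → contributes +8 619 819 mm⁴
Total I = 21 870 137 mm⁴.
For the y-axis: x̄ = 23.55046 mm.
Repeating about the centroidal y-axis gives I_y = 1 521 725 mm⁴.
Polar second moment: J = I_x + I_y = 23 391 862 mm⁴.

J ≈ 2.3392 × 10⁷ mm⁴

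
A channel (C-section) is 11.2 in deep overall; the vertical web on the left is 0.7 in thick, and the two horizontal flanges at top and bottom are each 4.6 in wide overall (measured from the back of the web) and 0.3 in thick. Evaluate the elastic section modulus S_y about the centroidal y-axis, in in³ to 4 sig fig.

S_y ≈ 3.445 in³

Treat the section as a set of non-overlapping primitives; coordinates are from the bounding-box lower-left.
Web: 0.7 × 11.2, A = 7.84 in², x = 0.35 in, Ī = 0.320133 in⁴.
Top flange (beyond web): 3.9 × 0.3, A = 1.17 in², x = 2.65 in, Ī = 1.48298 in⁴.
Bottom flange (beyond web): 3.9 × 0.3, A = 1.17 in², x = 2.65 in, Ī = 1.48298 in⁴.
Centroid: x̄ = ΣA·x / ΣA = 0.878684 in.
Transfer each piece to the centroidal y-axis using Ī + A·d² with d = x − 0.878684:
  web: d = -0.528684 in → contributes +2.51146 in⁴
  top flange (beyond web): d = 1.77132 in → contributes +5.15392 in⁴
  bottom flange (beyond web): d = 1.77132 in → contributes +5.15392 in⁴
Total I = 12.8193 in⁴.
Extreme fibre distance c = 3.72132 in; S = I/c = 3.44483 in³.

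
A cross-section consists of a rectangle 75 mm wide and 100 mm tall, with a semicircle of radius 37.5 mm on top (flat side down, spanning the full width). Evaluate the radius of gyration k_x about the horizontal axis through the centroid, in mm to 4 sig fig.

k_x ≈ 37.81 mm

Split into non-overlapping primitives; take the origin at the lower-left of the bounding box.
Rectangular body: 75 × 100, A = 7 500 mm², y = 50 mm, Ī = 6 250 000 mm⁴.
Semicircular cap: semicircle r = 37.5, A = 2208.93 mm², y = 115.915 mm, Ī = 217 049 mm⁴.
Centroid: ȳ = ΣA·y / ΣA = 64.9968 mm.
Transfer each piece to the horizontal axis through the centroid using Ī + A·d² with d = y − 64.9968:
  rectangular body: d = -14.9968 mm → contributes +7 936 779 mm⁴
  semicircular cap: d = 50.9187 mm → contributes +5 944 178 mm⁴
Total I = 13 880 957 mm⁴.
Radius of gyration: k = √(I/A) = √(13 880 957 / 9708.93) = 37.8115 mm.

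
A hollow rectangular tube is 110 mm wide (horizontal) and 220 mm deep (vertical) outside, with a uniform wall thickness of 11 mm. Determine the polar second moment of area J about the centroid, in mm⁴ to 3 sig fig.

J ≈ 5.38 × 10⁷ mm⁴

Break the section into simple shapes (no overlaps), measuring from the bottom-left corner of the bounding box.
Outer rectangle: 110 × 220, A = 24 200 mm², y = 110 mm, Ī = 97 606 667 mm⁴.
Inner void (subtracted): 88 × 198, A = 17 424 mm², y = 110 mm, Ī = 56 924 208 mm⁴.
By symmetry the centroid is at mid-height, ȳ = 110 mm.
All pieces are centred on the centroidal x-axis, so I = ΣĪ (holes subtracted) = 40 682 459 mm⁴.
Repeating about the centroidal y-axis gives I_y = 13 157 379 mm⁴.
Polar second moment: J = I_x + I_y = 53 839 837 mm⁴.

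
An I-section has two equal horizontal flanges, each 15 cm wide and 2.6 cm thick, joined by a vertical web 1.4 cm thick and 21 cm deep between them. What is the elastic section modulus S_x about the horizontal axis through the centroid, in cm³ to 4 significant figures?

S_x ≈ 914.9 cm³

Treat the section as a set of non-overlapping primitives; coordinates are from the bounding-box lower-left.
Bottom flange: 15 × 2.6, A = 39 cm², y = 1.3 cm, Ī = 21.97 cm⁴.
Web: 1.4 × 21, A = 29.4 cm², y = 13.1 cm, Ī = 1080.45 cm⁴.
Top flange: 15 × 2.6, A = 39 cm², y = 24.9 cm, Ī = 21.97 cm⁴.
By symmetry the centroid is at mid-height, ȳ = 13.1 cm.
Transfer each piece to the horizontal axis through the centroid using Ī + A·d² with d = y − 13.1:
  bottom flange: d = -11.8 cm → contributes +5452.33 cm⁴
  web: d = 0 cm → contributes +1080.45 cm⁴
  top flange: d = 11.8 cm → contributes +5452.33 cm⁴
Total I = 11985.1 cm⁴.
Extreme fibre distance c = 13.1 cm; S = I/c = 914.894 cm³.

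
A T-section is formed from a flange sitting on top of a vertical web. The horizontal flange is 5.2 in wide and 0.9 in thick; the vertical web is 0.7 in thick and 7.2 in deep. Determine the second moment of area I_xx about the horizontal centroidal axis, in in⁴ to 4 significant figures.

Treat the section as a set of non-overlapping primitives; coordinates are from the bounding-box lower-left.
Flange: 5.2 × 0.9, A = 4.68 in², y = 7.65 in, Ī = 0.3159 in⁴.
Web: 0.7 × 7.2, A = 5.04 in², y = 3.6 in, Ī = 21.7728 in⁴.
Centroid: ȳ = ΣA·y / ΣA = 5.55 in.
Transfer each piece to the horizontal centroidal axis using Ī + A·d² with d = y − 5.55:
  flange: d = 2.1 in → contributes +20.9547 in⁴
  web: d = -1.95 in → contributes +40.9374 in⁴
Total I = 61.8921 in⁴.

I_xx ≈ 61.89 in⁴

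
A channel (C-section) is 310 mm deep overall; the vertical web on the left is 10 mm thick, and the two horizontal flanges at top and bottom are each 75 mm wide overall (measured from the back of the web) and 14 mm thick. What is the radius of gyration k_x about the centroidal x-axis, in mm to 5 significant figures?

k_x ≈ 114.69 mm

Split into non-overlapping primitives; take the origin at the lower-left of the bounding box.
Web: 10 × 310, A = 3 100 mm², y = 155 mm, Ī = 24 825 833 mm⁴.
Top flange (beyond web): 65 × 14, A = 910 mm², y = 303 mm, Ī = 14863.33 mm⁴.
Bottom flange (beyond web): 65 × 14, A = 910 mm², y = 7 mm, Ī = 14863.33 mm⁴.
By symmetry the centroid is at mid-height, ȳ = 155 mm.
Transfer each piece to the centroidal x-axis using Ī + A·d² with d = y − 155:
  web: d = 0 mm → contributes +24 825 833 mm⁴
  top flange (beyond web): d = 148 mm → contributes +19 947 503 mm⁴
  bottom flange (beyond web): d = -148 mm → contributes +19 947 503 mm⁴
Total I = 64 720 840 mm⁴.
Radius of gyration: k = √(I/A) = √(64 720 840 / 4 920) = 114.6937 mm.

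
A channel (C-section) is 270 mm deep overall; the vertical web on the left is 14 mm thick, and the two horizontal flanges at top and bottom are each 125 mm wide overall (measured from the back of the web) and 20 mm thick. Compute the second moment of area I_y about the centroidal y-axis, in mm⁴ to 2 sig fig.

Break the section into simple shapes (no overlaps), measuring from the bottom-left corner of the bounding box.
Web: 14 × 270, A = 3 780 mm², x = 7 mm, Ī = 61 740 mm⁴.
Top flange (beyond web): 111 × 20, A = 2 220 mm², x = 69.5 mm, Ī = 2 279 385 mm⁴.
Bottom flange (beyond web): 111 × 20, A = 2 220 mm², x = 69.5 mm, Ī = 2 279 385 mm⁴.
Centroid: x̄ = ΣA·x / ΣA = 40.76 mm.
Transfer each piece to the centroidal y-axis using Ī + A·d² with d = x − 40.76:
  web: d = -33.76 mm → contributes +4 369 725 mm⁴
  top flange (beyond web): d = 28.74 mm → contributes +4 113 189 mm⁴
  bottom flange (beyond web): d = 28.74 mm → contributes +4 113 189 mm⁴
Total I = 12 596 103 mm⁴.

I_y ≈ 1.3 × 10⁷ mm⁴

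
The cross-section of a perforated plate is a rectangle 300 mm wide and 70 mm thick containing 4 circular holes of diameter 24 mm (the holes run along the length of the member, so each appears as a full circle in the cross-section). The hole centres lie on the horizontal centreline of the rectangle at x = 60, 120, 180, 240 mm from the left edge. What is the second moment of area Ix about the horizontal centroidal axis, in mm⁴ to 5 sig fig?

Break the section into simple shapes (no overlaps), measuring from the bottom-left corner of the bounding box.
Plate: 300 × 70, A = 21 000 mm², y = 35 mm, Ī = 8 575 000 mm⁴.
Hole 1 (subtracted): ⌀24, A = 452.3893 mm², y = 35 mm, Ī = 16286.02 mm⁴.
Hole 2 (subtracted): ⌀24, A = 452.3893 mm², y = 35 mm, Ī = 16286.02 mm⁴.
Hole 3 (subtracted): ⌀24, A = 452.3893 mm², y = 35 mm, Ī = 16286.02 mm⁴.
Hole 4 (subtracted): ⌀24, A = 452.3893 mm², y = 35 mm, Ī = 16286.02 mm⁴.
By symmetry the centroid is at mid-height, ȳ = 35 mm.
All pieces are centred on the horizontal centroidal axis, so I = ΣĪ (holes subtracted) = 8 509 856 mm⁴.

Ix ≈ 8.5099 × 10⁶ mm⁴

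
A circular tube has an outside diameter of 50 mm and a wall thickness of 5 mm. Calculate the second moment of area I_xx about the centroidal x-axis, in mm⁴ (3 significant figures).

I_xx ≈ 1.81 × 10⁵ mm⁴

Break the section into simple shapes (no overlaps), measuring from the bottom-left corner of the bounding box.
Outer circle: ⌀50, A = 1963.5 mm², y = 25 mm, Ī = 306 796 mm⁴.
Bore (subtracted): ⌀40, A = 1256.6 mm², y = 25 mm, Ī = 125 664 mm⁴.
By symmetry the centroid is at mid-height, ȳ = 25 mm.
All pieces are centred on the centroidal x-axis, so I = ΣĪ (holes subtracted) = 181 132 mm⁴.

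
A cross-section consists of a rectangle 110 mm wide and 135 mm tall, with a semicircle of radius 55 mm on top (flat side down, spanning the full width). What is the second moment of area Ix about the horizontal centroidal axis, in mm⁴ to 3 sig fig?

Break the section into simple shapes (no overlaps), measuring from the bottom-left corner of the bounding box.
Rectangular body: 110 × 135, A = 14 850 mm², y = 67.5 mm, Ī = 22 553 438 mm⁴.
Semicircular cap: semicircle r = 55, A = 4751.7 mm², y = 158.34 mm, Ī = 1 004 345 mm⁴.
Centroid: ȳ = ΣA·y / ΣA = 89.521 mm.
Transfer each piece to the horizontal centroidal axis using Ī + A·d² with d = y − 89.521:
  rectangular body: d = -22.021 mm → contributes +29 754 749 mm⁴
  semicircular cap: d = 68.821 mm → contributes +23 510 060 mm⁴
Total I = 53 264 809 mm⁴.

Ix ≈ 5.33 × 10⁷ mm⁴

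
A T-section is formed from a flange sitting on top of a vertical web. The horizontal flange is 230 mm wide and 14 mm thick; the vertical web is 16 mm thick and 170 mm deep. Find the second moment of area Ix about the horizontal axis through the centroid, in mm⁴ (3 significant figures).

Treat the section as a set of non-overlapping primitives; coordinates are from the bounding-box lower-left.
Flange: 230 × 14, A = 3 220 mm², y = 177 mm, Ī = 52 593 mm⁴.
Web: 16 × 170, A = 2 720 mm², y = 85 mm, Ī = 6 550 667 mm⁴.
Centroid: ȳ = ΣA·y / ΣA = 134.87 mm.
Transfer each piece to the horizontal axis through the centroid using Ī + A·d² with d = y − 134.87:
  flange: d = 42.128 mm → contributes +5 767 333 mm⁴
  web: d = -49.872 mm → contributes +13 315 910 mm⁴
Total I = 19 083 243 mm⁴.

Ix ≈ 1.91 × 10⁷ mm⁴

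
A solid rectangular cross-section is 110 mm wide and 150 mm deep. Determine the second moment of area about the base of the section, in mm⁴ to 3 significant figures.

The section: 110 × 150, A = 16 500 mm², y = 75 mm, Ī = 30 937 500 mm⁴.
Transfer it to the bottom edge using Ī + A·d² with d = y − 0:
  the section: d = 75 mm → contributes +123 750 000 mm⁴
Total I = 123 750 000 mm⁴.

I_base ≈ 1.24 × 10⁸ mm⁴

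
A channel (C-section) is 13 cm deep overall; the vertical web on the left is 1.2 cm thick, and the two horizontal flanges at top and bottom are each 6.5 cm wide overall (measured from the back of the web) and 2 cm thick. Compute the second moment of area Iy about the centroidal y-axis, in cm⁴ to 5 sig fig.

Treat the section as a set of non-overlapping primitives; coordinates are from the bounding-box lower-left.
Web: 1.2 × 13, A = 15.6 cm², x = 0.6 cm, Ī = 1.872 cm⁴.
Top flange (beyond web): 5.3 × 2, A = 10.6 cm², x = 3.85 cm, Ī = 24.81283 cm⁴.
Bottom flange (beyond web): 5.3 × 2, A = 10.6 cm², x = 3.85 cm, Ī = 24.81283 cm⁴.
Centroid: x̄ = ΣA·x / ΣA = 2.472283 cm.
Transfer each piece to the centroidal y-axis using Ī + A·d² with d = x − 2.472283:
  web: d = -1.872283 cm → contributes +56.5569 cm⁴
  top flange (beyond web): d = 1.377717 cm → contributes +44.93275 cm⁴
  bottom flange (beyond web): d = 1.377717 cm → contributes +44.93275 cm⁴
Total I = 146.4224 cm⁴.

Iy ≈ 146.42 cm⁴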